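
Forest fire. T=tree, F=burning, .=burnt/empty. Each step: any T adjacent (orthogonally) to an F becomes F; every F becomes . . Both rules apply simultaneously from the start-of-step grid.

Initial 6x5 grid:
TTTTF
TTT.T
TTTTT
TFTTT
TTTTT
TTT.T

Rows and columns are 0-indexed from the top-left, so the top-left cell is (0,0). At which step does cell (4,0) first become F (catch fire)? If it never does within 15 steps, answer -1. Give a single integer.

Step 1: cell (4,0)='T' (+6 fires, +2 burnt)
Step 2: cell (4,0)='F' (+9 fires, +6 burnt)
  -> target ignites at step 2
Step 3: cell (4,0)='.' (+8 fires, +9 burnt)
Step 4: cell (4,0)='.' (+2 fires, +8 burnt)
Step 5: cell (4,0)='.' (+1 fires, +2 burnt)
Step 6: cell (4,0)='.' (+0 fires, +1 burnt)
  fire out at step 6

2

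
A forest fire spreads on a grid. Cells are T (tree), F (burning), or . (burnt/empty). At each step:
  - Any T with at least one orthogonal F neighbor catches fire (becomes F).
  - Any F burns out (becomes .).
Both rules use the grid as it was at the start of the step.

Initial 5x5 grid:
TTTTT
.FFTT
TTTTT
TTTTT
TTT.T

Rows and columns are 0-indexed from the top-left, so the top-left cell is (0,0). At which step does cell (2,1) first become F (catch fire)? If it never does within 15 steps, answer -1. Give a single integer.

Step 1: cell (2,1)='F' (+5 fires, +2 burnt)
  -> target ignites at step 1
Step 2: cell (2,1)='.' (+7 fires, +5 burnt)
Step 3: cell (2,1)='.' (+6 fires, +7 burnt)
Step 4: cell (2,1)='.' (+2 fires, +6 burnt)
Step 5: cell (2,1)='.' (+1 fires, +2 burnt)
Step 6: cell (2,1)='.' (+0 fires, +1 burnt)
  fire out at step 6

1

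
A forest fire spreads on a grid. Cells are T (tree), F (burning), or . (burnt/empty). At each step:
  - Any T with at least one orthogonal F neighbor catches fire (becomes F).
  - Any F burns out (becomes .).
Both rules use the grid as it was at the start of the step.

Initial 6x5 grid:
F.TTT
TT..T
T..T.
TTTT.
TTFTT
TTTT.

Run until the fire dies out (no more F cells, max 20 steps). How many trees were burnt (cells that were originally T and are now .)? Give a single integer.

Step 1: +5 fires, +2 burnt (F count now 5)
Step 2: +8 fires, +5 burnt (F count now 8)
Step 3: +3 fires, +8 burnt (F count now 3)
Step 4: +0 fires, +3 burnt (F count now 0)
Fire out after step 4
Initially T: 20, now '.': 26
Total burnt (originally-T cells now '.'): 16

Answer: 16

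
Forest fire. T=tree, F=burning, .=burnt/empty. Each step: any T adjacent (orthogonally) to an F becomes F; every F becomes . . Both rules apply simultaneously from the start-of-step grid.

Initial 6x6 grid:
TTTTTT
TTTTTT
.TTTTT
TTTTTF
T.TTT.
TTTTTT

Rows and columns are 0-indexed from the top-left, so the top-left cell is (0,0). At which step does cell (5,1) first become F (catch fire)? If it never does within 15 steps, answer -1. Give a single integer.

Step 1: cell (5,1)='T' (+2 fires, +1 burnt)
Step 2: cell (5,1)='T' (+4 fires, +2 burnt)
Step 3: cell (5,1)='T' (+6 fires, +4 burnt)
Step 4: cell (5,1)='T' (+7 fires, +6 burnt)
Step 5: cell (5,1)='T' (+5 fires, +7 burnt)
Step 6: cell (5,1)='F' (+4 fires, +5 burnt)
  -> target ignites at step 6
Step 7: cell (5,1)='.' (+3 fires, +4 burnt)
Step 8: cell (5,1)='.' (+1 fires, +3 burnt)
Step 9: cell (5,1)='.' (+0 fires, +1 burnt)
  fire out at step 9

6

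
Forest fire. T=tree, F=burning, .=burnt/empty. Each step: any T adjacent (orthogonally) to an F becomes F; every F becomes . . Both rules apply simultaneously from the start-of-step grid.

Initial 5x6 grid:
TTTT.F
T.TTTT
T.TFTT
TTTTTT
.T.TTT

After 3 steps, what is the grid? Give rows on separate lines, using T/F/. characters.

Step 1: 5 trees catch fire, 2 burn out
  TTTT..
  T.TFTF
  T.F.FT
  TTTFTT
  .T.TTT
Step 2: 7 trees catch fire, 5 burn out
  TTTF..
  T.F.F.
  T....F
  TTF.FT
  .T.FTT
Step 3: 4 trees catch fire, 7 burn out
  TTF...
  T.....
  T.....
  TF...F
  .T..FT

TTF...
T.....
T.....
TF...F
.T..FT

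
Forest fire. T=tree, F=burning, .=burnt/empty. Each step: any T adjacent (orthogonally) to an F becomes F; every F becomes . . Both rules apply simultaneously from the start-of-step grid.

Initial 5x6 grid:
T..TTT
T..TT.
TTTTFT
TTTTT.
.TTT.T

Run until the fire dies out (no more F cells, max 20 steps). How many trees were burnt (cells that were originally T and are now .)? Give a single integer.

Step 1: +4 fires, +1 burnt (F count now 4)
Step 2: +4 fires, +4 burnt (F count now 4)
Step 3: +5 fires, +4 burnt (F count now 5)
Step 4: +3 fires, +5 burnt (F count now 3)
Step 5: +3 fires, +3 burnt (F count now 3)
Step 6: +1 fires, +3 burnt (F count now 1)
Step 7: +0 fires, +1 burnt (F count now 0)
Fire out after step 7
Initially T: 21, now '.': 29
Total burnt (originally-T cells now '.'): 20

Answer: 20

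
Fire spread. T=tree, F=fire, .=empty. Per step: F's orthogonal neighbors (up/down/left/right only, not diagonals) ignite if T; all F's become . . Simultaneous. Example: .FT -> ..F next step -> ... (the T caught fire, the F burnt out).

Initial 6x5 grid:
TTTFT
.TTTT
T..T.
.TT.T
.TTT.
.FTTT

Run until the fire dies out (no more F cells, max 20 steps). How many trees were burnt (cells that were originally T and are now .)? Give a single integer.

Answer: 17

Derivation:
Step 1: +5 fires, +2 burnt (F count now 5)
Step 2: +7 fires, +5 burnt (F count now 7)
Step 3: +5 fires, +7 burnt (F count now 5)
Step 4: +0 fires, +5 burnt (F count now 0)
Fire out after step 4
Initially T: 19, now '.': 28
Total burnt (originally-T cells now '.'): 17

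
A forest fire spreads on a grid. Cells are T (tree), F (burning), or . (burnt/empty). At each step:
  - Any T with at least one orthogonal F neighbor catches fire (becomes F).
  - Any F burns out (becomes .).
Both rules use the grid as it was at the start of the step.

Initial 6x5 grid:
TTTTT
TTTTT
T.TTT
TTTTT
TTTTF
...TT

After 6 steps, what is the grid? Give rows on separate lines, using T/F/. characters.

Step 1: 3 trees catch fire, 1 burn out
  TTTTT
  TTTTT
  T.TTT
  TTTTF
  TTTF.
  ...TF
Step 2: 4 trees catch fire, 3 burn out
  TTTTT
  TTTTT
  T.TTF
  TTTF.
  TTF..
  ...F.
Step 3: 4 trees catch fire, 4 burn out
  TTTTT
  TTTTF
  T.TF.
  TTF..
  TF...
  .....
Step 4: 5 trees catch fire, 4 burn out
  TTTTF
  TTTF.
  T.F..
  TF...
  F....
  .....
Step 5: 3 trees catch fire, 5 burn out
  TTTF.
  TTF..
  T....
  F....
  .....
  .....
Step 6: 3 trees catch fire, 3 burn out
  TTF..
  TF...
  F....
  .....
  .....
  .....

TTF..
TF...
F....
.....
.....
.....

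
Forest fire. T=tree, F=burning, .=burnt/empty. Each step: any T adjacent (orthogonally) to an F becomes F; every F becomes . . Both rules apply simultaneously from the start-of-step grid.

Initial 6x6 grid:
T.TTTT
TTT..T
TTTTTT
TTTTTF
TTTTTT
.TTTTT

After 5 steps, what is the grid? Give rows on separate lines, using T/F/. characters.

Step 1: 3 trees catch fire, 1 burn out
  T.TTTT
  TTT..T
  TTTTTF
  TTTTF.
  TTTTTF
  .TTTTT
Step 2: 5 trees catch fire, 3 burn out
  T.TTTT
  TTT..F
  TTTTF.
  TTTF..
  TTTTF.
  .TTTTF
Step 3: 5 trees catch fire, 5 burn out
  T.TTTF
  TTT...
  TTTF..
  TTF...
  TTTF..
  .TTTF.
Step 4: 5 trees catch fire, 5 burn out
  T.TTF.
  TTT...
  TTF...
  TF....
  TTF...
  .TTF..
Step 5: 6 trees catch fire, 5 burn out
  T.TF..
  TTF...
  TF....
  F.....
  TF....
  .TF...

T.TF..
TTF...
TF....
F.....
TF....
.TF...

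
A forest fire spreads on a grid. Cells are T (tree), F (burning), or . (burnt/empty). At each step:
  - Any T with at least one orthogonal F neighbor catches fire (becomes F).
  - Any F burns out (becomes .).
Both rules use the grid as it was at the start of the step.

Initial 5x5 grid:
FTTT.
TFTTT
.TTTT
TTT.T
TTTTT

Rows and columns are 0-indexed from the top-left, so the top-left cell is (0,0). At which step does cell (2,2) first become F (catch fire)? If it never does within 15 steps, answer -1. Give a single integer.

Step 1: cell (2,2)='T' (+4 fires, +2 burnt)
Step 2: cell (2,2)='F' (+4 fires, +4 burnt)
  -> target ignites at step 2
Step 3: cell (2,2)='.' (+6 fires, +4 burnt)
Step 4: cell (2,2)='.' (+3 fires, +6 burnt)
Step 5: cell (2,2)='.' (+2 fires, +3 burnt)
Step 6: cell (2,2)='.' (+1 fires, +2 burnt)
Step 7: cell (2,2)='.' (+0 fires, +1 burnt)
  fire out at step 7

2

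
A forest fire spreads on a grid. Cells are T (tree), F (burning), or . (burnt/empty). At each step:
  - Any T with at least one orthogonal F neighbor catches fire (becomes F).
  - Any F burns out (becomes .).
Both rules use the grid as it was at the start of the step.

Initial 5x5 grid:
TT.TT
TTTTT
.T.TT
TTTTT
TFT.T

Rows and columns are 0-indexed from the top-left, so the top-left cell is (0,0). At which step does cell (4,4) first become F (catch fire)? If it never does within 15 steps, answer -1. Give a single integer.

Step 1: cell (4,4)='T' (+3 fires, +1 burnt)
Step 2: cell (4,4)='T' (+3 fires, +3 burnt)
Step 3: cell (4,4)='T' (+2 fires, +3 burnt)
Step 4: cell (4,4)='T' (+5 fires, +2 burnt)
Step 5: cell (4,4)='F' (+4 fires, +5 burnt)
  -> target ignites at step 5
Step 6: cell (4,4)='.' (+2 fires, +4 burnt)
Step 7: cell (4,4)='.' (+1 fires, +2 burnt)
Step 8: cell (4,4)='.' (+0 fires, +1 burnt)
  fire out at step 8

5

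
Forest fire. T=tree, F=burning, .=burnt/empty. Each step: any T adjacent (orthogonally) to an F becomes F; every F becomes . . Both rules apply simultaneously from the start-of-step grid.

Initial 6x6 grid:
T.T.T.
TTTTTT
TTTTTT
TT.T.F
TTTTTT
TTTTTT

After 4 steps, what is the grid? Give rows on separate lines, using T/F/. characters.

Step 1: 2 trees catch fire, 1 burn out
  T.T.T.
  TTTTTT
  TTTTTF
  TT.T..
  TTTTTF
  TTTTTT
Step 2: 4 trees catch fire, 2 burn out
  T.T.T.
  TTTTTF
  TTTTF.
  TT.T..
  TTTTF.
  TTTTTF
Step 3: 4 trees catch fire, 4 burn out
  T.T.T.
  TTTTF.
  TTTF..
  TT.T..
  TTTF..
  TTTTF.
Step 4: 6 trees catch fire, 4 burn out
  T.T.F.
  TTTF..
  TTF...
  TT.F..
  TTF...
  TTTF..

T.T.F.
TTTF..
TTF...
TT.F..
TTF...
TTTF..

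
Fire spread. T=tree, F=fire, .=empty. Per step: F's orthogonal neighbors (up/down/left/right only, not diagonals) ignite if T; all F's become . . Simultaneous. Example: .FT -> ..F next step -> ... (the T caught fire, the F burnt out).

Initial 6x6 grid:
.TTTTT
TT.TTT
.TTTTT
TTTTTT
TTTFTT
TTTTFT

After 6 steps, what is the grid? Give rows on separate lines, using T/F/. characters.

Step 1: 5 trees catch fire, 2 burn out
  .TTTTT
  TT.TTT
  .TTTTT
  TTTFTT
  TTF.FT
  TTTF.F
Step 2: 6 trees catch fire, 5 burn out
  .TTTTT
  TT.TTT
  .TTFTT
  TTF.FT
  TF...F
  TTF...
Step 3: 7 trees catch fire, 6 burn out
  .TTTTT
  TT.FTT
  .TF.FT
  TF...F
  F.....
  TF....
Step 4: 6 trees catch fire, 7 burn out
  .TTFTT
  TT..FT
  .F...F
  F.....
  ......
  F.....
Step 5: 4 trees catch fire, 6 burn out
  .TF.FT
  TF...F
  ......
  ......
  ......
  ......
Step 6: 3 trees catch fire, 4 burn out
  .F...F
  F.....
  ......
  ......
  ......
  ......

.F...F
F.....
......
......
......
......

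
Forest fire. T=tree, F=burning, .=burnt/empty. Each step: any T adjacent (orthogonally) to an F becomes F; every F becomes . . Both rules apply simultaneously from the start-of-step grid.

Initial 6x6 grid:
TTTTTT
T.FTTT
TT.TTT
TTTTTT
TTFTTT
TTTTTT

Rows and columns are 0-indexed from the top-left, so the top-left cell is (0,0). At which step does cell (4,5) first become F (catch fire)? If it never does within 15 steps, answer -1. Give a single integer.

Step 1: cell (4,5)='T' (+6 fires, +2 burnt)
Step 2: cell (4,5)='T' (+10 fires, +6 burnt)
Step 3: cell (4,5)='F' (+10 fires, +10 burnt)
  -> target ignites at step 3
Step 4: cell (4,5)='.' (+6 fires, +10 burnt)
Step 5: cell (4,5)='.' (+0 fires, +6 burnt)
  fire out at step 5

3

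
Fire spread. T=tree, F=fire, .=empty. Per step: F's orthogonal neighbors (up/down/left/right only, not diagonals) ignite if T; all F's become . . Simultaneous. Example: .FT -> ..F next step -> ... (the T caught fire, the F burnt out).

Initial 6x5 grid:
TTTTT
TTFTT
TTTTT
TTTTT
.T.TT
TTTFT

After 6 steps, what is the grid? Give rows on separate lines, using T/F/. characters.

Step 1: 7 trees catch fire, 2 burn out
  TTFTT
  TF.FT
  TTFTT
  TTTTT
  .T.FT
  TTF.F
Step 2: 10 trees catch fire, 7 burn out
  TF.FT
  F...F
  TF.FT
  TTFFT
  .T..F
  TF...
Step 3: 8 trees catch fire, 10 burn out
  F...F
  .....
  F...F
  TF..F
  .F...
  F....
Step 4: 1 trees catch fire, 8 burn out
  .....
  .....
  .....
  F....
  .....
  .....
Step 5: 0 trees catch fire, 1 burn out
  .....
  .....
  .....
  .....
  .....
  .....
Step 6: 0 trees catch fire, 0 burn out
  .....
  .....
  .....
  .....
  .....
  .....

.....
.....
.....
.....
.....
.....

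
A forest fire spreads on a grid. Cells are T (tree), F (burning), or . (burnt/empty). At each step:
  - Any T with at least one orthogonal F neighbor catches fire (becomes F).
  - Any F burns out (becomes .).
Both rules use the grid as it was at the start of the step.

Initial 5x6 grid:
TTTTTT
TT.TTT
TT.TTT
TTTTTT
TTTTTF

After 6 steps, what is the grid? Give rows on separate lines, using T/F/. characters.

Step 1: 2 trees catch fire, 1 burn out
  TTTTTT
  TT.TTT
  TT.TTT
  TTTTTF
  TTTTF.
Step 2: 3 trees catch fire, 2 burn out
  TTTTTT
  TT.TTT
  TT.TTF
  TTTTF.
  TTTF..
Step 3: 4 trees catch fire, 3 burn out
  TTTTTT
  TT.TTF
  TT.TF.
  TTTF..
  TTF...
Step 4: 5 trees catch fire, 4 burn out
  TTTTTF
  TT.TF.
  TT.F..
  TTF...
  TF....
Step 5: 4 trees catch fire, 5 burn out
  TTTTF.
  TT.F..
  TT....
  TF....
  F.....
Step 6: 3 trees catch fire, 4 burn out
  TTTF..
  TT....
  TF....
  F.....
  ......

TTTF..
TT....
TF....
F.....
......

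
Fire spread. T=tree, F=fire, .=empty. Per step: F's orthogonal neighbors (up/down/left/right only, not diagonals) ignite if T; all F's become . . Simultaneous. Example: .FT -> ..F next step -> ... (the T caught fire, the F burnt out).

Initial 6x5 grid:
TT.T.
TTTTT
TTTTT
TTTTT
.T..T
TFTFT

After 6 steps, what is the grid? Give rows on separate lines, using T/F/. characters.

Step 1: 4 trees catch fire, 2 burn out
  TT.T.
  TTTTT
  TTTTT
  TTTTT
  .F..T
  F.F.F
Step 2: 2 trees catch fire, 4 burn out
  TT.T.
  TTTTT
  TTTTT
  TFTTT
  ....F
  .....
Step 3: 4 trees catch fire, 2 burn out
  TT.T.
  TTTTT
  TFTTT
  F.FTF
  .....
  .....
Step 4: 5 trees catch fire, 4 burn out
  TT.T.
  TFTTT
  F.FTF
  ...F.
  .....
  .....
Step 5: 5 trees catch fire, 5 burn out
  TF.T.
  F.FTF
  ...F.
  .....
  .....
  .....
Step 6: 2 trees catch fire, 5 burn out
  F..T.
  ...F.
  .....
  .....
  .....
  .....

F..T.
...F.
.....
.....
.....
.....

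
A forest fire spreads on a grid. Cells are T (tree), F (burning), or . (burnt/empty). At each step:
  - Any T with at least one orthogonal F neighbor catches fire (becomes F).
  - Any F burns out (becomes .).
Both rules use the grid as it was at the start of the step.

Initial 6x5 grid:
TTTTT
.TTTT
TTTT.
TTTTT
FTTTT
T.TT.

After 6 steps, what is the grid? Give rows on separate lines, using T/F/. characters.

Step 1: 3 trees catch fire, 1 burn out
  TTTTT
  .TTTT
  TTTT.
  FTTTT
  .FTTT
  F.TT.
Step 2: 3 trees catch fire, 3 burn out
  TTTTT
  .TTTT
  FTTT.
  .FTTT
  ..FTT
  ..TT.
Step 3: 4 trees catch fire, 3 burn out
  TTTTT
  .TTTT
  .FTT.
  ..FTT
  ...FT
  ..FT.
Step 4: 5 trees catch fire, 4 burn out
  TTTTT
  .FTTT
  ..FT.
  ...FT
  ....F
  ...F.
Step 5: 4 trees catch fire, 5 burn out
  TFTTT
  ..FTT
  ...F.
  ....F
  .....
  .....
Step 6: 3 trees catch fire, 4 burn out
  F.FTT
  ...FT
  .....
  .....
  .....
  .....

F.FTT
...FT
.....
.....
.....
.....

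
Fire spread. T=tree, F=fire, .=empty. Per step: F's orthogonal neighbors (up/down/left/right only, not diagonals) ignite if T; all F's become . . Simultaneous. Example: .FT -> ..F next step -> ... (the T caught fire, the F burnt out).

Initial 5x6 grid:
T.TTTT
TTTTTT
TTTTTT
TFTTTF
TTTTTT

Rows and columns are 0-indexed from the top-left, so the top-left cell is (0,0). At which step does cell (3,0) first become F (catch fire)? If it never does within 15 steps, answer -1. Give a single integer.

Step 1: cell (3,0)='F' (+7 fires, +2 burnt)
  -> target ignites at step 1
Step 2: cell (3,0)='.' (+9 fires, +7 burnt)
Step 3: cell (3,0)='.' (+6 fires, +9 burnt)
Step 4: cell (3,0)='.' (+4 fires, +6 burnt)
Step 5: cell (3,0)='.' (+1 fires, +4 burnt)
Step 6: cell (3,0)='.' (+0 fires, +1 burnt)
  fire out at step 6

1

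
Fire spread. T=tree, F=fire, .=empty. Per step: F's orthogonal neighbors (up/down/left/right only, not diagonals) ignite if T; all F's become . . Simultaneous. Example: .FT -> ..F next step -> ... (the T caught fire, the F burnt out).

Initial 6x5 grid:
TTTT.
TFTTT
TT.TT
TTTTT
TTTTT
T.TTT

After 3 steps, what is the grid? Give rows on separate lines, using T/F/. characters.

Step 1: 4 trees catch fire, 1 burn out
  TFTT.
  F.FTT
  TF.TT
  TTTTT
  TTTTT
  T.TTT
Step 2: 5 trees catch fire, 4 burn out
  F.FT.
  ...FT
  F..TT
  TFTTT
  TTTTT
  T.TTT
Step 3: 6 trees catch fire, 5 burn out
  ...F.
  ....F
  ...FT
  F.FTT
  TFTTT
  T.TTT

...F.
....F
...FT
F.FTT
TFTTT
T.TTT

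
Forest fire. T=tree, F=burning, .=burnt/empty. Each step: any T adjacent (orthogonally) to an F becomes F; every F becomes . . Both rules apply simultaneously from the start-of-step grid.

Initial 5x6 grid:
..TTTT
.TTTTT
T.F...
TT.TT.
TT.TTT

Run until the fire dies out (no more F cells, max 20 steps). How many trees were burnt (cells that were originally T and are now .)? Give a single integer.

Answer: 9

Derivation:
Step 1: +1 fires, +1 burnt (F count now 1)
Step 2: +3 fires, +1 burnt (F count now 3)
Step 3: +2 fires, +3 burnt (F count now 2)
Step 4: +2 fires, +2 burnt (F count now 2)
Step 5: +1 fires, +2 burnt (F count now 1)
Step 6: +0 fires, +1 burnt (F count now 0)
Fire out after step 6
Initially T: 19, now '.': 20
Total burnt (originally-T cells now '.'): 9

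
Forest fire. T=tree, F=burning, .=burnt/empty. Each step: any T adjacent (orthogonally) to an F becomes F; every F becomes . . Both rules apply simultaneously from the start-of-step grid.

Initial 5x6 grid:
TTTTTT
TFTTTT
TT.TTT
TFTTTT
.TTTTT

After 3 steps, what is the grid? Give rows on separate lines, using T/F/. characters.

Step 1: 7 trees catch fire, 2 burn out
  TFTTTT
  F.FTTT
  TF.TTT
  F.FTTT
  .FTTTT
Step 2: 6 trees catch fire, 7 burn out
  F.FTTT
  ...FTT
  F..TTT
  ...FTT
  ..FTTT
Step 3: 5 trees catch fire, 6 burn out
  ...FTT
  ....FT
  ...FTT
  ....FT
  ...FTT

...FTT
....FT
...FTT
....FT
...FTT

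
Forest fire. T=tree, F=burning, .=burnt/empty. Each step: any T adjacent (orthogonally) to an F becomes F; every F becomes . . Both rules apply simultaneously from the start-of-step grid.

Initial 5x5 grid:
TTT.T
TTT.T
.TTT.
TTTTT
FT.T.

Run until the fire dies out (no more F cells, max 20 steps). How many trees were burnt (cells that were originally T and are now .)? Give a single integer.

Answer: 16

Derivation:
Step 1: +2 fires, +1 burnt (F count now 2)
Step 2: +1 fires, +2 burnt (F count now 1)
Step 3: +2 fires, +1 burnt (F count now 2)
Step 4: +3 fires, +2 burnt (F count now 3)
Step 5: +6 fires, +3 burnt (F count now 6)
Step 6: +2 fires, +6 burnt (F count now 2)
Step 7: +0 fires, +2 burnt (F count now 0)
Fire out after step 7
Initially T: 18, now '.': 23
Total burnt (originally-T cells now '.'): 16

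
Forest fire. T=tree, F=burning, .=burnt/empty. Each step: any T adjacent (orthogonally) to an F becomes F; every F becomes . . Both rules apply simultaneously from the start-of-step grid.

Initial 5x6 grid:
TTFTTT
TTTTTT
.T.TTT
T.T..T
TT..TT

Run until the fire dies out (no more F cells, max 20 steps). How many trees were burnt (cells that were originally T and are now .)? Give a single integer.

Step 1: +3 fires, +1 burnt (F count now 3)
Step 2: +4 fires, +3 burnt (F count now 4)
Step 3: +5 fires, +4 burnt (F count now 5)
Step 4: +2 fires, +5 burnt (F count now 2)
Step 5: +1 fires, +2 burnt (F count now 1)
Step 6: +1 fires, +1 burnt (F count now 1)
Step 7: +1 fires, +1 burnt (F count now 1)
Step 8: +1 fires, +1 burnt (F count now 1)
Step 9: +0 fires, +1 burnt (F count now 0)
Fire out after step 9
Initially T: 22, now '.': 26
Total burnt (originally-T cells now '.'): 18

Answer: 18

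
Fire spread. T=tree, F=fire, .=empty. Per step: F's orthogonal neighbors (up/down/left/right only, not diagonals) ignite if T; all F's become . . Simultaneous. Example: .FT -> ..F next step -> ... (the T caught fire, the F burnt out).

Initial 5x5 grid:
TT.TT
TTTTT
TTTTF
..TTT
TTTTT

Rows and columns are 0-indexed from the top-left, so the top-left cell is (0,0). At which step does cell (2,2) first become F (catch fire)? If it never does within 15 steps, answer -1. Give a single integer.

Step 1: cell (2,2)='T' (+3 fires, +1 burnt)
Step 2: cell (2,2)='F' (+5 fires, +3 burnt)
  -> target ignites at step 2
Step 3: cell (2,2)='.' (+5 fires, +5 burnt)
Step 4: cell (2,2)='.' (+3 fires, +5 burnt)
Step 5: cell (2,2)='.' (+3 fires, +3 burnt)
Step 6: cell (2,2)='.' (+2 fires, +3 burnt)
Step 7: cell (2,2)='.' (+0 fires, +2 burnt)
  fire out at step 7

2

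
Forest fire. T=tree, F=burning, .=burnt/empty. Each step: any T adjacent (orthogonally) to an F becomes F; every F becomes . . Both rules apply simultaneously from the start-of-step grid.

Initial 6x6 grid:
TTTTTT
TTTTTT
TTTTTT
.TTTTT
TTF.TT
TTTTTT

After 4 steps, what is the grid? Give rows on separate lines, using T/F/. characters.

Step 1: 3 trees catch fire, 1 burn out
  TTTTTT
  TTTTTT
  TTTTTT
  .TFTTT
  TF..TT
  TTFTTT
Step 2: 6 trees catch fire, 3 burn out
  TTTTTT
  TTTTTT
  TTFTTT
  .F.FTT
  F...TT
  TF.FTT
Step 3: 6 trees catch fire, 6 burn out
  TTTTTT
  TTFTTT
  TF.FTT
  ....FT
  ....TT
  F...FT
Step 4: 8 trees catch fire, 6 burn out
  TTFTTT
  TF.FTT
  F...FT
  .....F
  ....FT
  .....F

TTFTTT
TF.FTT
F...FT
.....F
....FT
.....F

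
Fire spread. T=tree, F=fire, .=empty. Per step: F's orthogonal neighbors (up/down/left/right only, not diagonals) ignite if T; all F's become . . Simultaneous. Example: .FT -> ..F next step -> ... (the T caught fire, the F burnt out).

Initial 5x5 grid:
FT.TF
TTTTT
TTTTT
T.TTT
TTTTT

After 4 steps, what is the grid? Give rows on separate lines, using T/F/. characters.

Step 1: 4 trees catch fire, 2 burn out
  .F.F.
  FTTTF
  TTTTT
  T.TTT
  TTTTT
Step 2: 4 trees catch fire, 4 burn out
  .....
  .FTF.
  FTTTF
  T.TTT
  TTTTT
Step 3: 5 trees catch fire, 4 burn out
  .....
  ..F..
  .FTF.
  F.TTF
  TTTTT
Step 4: 4 trees catch fire, 5 burn out
  .....
  .....
  ..F..
  ..TF.
  FTTTF

.....
.....
..F..
..TF.
FTTTF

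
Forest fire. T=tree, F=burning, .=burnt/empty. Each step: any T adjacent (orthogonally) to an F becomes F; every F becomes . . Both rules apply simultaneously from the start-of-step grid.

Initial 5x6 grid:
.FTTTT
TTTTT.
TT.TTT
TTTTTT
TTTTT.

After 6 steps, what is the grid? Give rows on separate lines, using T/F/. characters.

Step 1: 2 trees catch fire, 1 burn out
  ..FTTT
  TFTTT.
  TT.TTT
  TTTTTT
  TTTTT.
Step 2: 4 trees catch fire, 2 burn out
  ...FTT
  F.FTT.
  TF.TTT
  TTTTTT
  TTTTT.
Step 3: 4 trees catch fire, 4 burn out
  ....FT
  ...FT.
  F..TTT
  TFTTTT
  TTTTT.
Step 4: 6 trees catch fire, 4 burn out
  .....F
  ....F.
  ...FTT
  F.FTTT
  TFTTT.
Step 5: 4 trees catch fire, 6 burn out
  ......
  ......
  ....FT
  ...FTT
  F.FTT.
Step 6: 3 trees catch fire, 4 burn out
  ......
  ......
  .....F
  ....FT
  ...FT.

......
......
.....F
....FT
...FT.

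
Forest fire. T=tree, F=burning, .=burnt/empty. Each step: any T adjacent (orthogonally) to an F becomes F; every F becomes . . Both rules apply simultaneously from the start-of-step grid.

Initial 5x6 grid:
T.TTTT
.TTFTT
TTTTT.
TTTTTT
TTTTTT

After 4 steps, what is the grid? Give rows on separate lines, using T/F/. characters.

Step 1: 4 trees catch fire, 1 burn out
  T.TFTT
  .TF.FT
  TTTFT.
  TTTTTT
  TTTTTT
Step 2: 7 trees catch fire, 4 burn out
  T.F.FT
  .F...F
  TTF.F.
  TTTFTT
  TTTTTT
Step 3: 5 trees catch fire, 7 burn out
  T....F
  ......
  TF....
  TTF.FT
  TTTFTT
Step 4: 5 trees catch fire, 5 burn out
  T.....
  ......
  F.....
  TF...F
  TTF.FT

T.....
......
F.....
TF...F
TTF.FT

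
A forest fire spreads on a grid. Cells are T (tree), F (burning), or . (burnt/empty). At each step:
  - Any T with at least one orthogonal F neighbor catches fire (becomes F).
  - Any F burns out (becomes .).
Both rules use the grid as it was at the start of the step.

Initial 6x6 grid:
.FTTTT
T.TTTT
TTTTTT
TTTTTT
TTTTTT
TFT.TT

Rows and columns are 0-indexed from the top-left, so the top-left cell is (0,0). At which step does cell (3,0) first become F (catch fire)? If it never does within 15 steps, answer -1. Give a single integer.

Step 1: cell (3,0)='T' (+4 fires, +2 burnt)
Step 2: cell (3,0)='T' (+5 fires, +4 burnt)
Step 3: cell (3,0)='F' (+7 fires, +5 burnt)
  -> target ignites at step 3
Step 4: cell (3,0)='.' (+6 fires, +7 burnt)
Step 5: cell (3,0)='.' (+6 fires, +6 burnt)
Step 6: cell (3,0)='.' (+3 fires, +6 burnt)
Step 7: cell (3,0)='.' (+0 fires, +3 burnt)
  fire out at step 7

3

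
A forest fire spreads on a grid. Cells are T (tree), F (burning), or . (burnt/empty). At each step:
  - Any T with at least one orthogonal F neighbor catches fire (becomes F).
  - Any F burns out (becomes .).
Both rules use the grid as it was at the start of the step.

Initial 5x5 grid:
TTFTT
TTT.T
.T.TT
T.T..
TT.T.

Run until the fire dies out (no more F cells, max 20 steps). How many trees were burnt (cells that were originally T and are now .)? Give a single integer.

Step 1: +3 fires, +1 burnt (F count now 3)
Step 2: +3 fires, +3 burnt (F count now 3)
Step 3: +3 fires, +3 burnt (F count now 3)
Step 4: +1 fires, +3 burnt (F count now 1)
Step 5: +1 fires, +1 burnt (F count now 1)
Step 6: +0 fires, +1 burnt (F count now 0)
Fire out after step 6
Initially T: 16, now '.': 20
Total burnt (originally-T cells now '.'): 11

Answer: 11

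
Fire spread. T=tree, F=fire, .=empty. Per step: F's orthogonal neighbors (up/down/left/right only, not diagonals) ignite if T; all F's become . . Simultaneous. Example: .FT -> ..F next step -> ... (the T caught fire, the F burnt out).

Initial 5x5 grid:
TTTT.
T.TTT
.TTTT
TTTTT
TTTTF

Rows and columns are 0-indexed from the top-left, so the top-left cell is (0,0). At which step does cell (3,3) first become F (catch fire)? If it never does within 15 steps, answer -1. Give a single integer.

Step 1: cell (3,3)='T' (+2 fires, +1 burnt)
Step 2: cell (3,3)='F' (+3 fires, +2 burnt)
  -> target ignites at step 2
Step 3: cell (3,3)='.' (+4 fires, +3 burnt)
Step 4: cell (3,3)='.' (+4 fires, +4 burnt)
Step 5: cell (3,3)='.' (+4 fires, +4 burnt)
Step 6: cell (3,3)='.' (+1 fires, +4 burnt)
Step 7: cell (3,3)='.' (+1 fires, +1 burnt)
Step 8: cell (3,3)='.' (+1 fires, +1 burnt)
Step 9: cell (3,3)='.' (+1 fires, +1 burnt)
Step 10: cell (3,3)='.' (+0 fires, +1 burnt)
  fire out at step 10

2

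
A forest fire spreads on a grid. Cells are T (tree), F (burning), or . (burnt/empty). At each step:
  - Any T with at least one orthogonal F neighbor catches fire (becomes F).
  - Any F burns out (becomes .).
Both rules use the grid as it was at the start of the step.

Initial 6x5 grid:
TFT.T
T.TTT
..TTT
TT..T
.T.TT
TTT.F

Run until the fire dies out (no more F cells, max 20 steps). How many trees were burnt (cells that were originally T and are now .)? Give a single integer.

Step 1: +3 fires, +2 burnt (F count now 3)
Step 2: +4 fires, +3 burnt (F count now 4)
Step 3: +3 fires, +4 burnt (F count now 3)
Step 4: +2 fires, +3 burnt (F count now 2)
Step 5: +1 fires, +2 burnt (F count now 1)
Step 6: +0 fires, +1 burnt (F count now 0)
Fire out after step 6
Initially T: 19, now '.': 24
Total burnt (originally-T cells now '.'): 13

Answer: 13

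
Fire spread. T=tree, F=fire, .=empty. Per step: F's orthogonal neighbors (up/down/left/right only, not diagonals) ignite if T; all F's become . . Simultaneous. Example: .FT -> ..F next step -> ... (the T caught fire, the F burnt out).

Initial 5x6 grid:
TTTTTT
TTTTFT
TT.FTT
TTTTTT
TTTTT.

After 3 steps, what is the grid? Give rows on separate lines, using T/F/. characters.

Step 1: 5 trees catch fire, 2 burn out
  TTTTFT
  TTTF.F
  TT..FT
  TTTFTT
  TTTTT.
Step 2: 7 trees catch fire, 5 burn out
  TTTF.F
  TTF...
  TT...F
  TTF.FT
  TTTFT.
Step 3: 6 trees catch fire, 7 burn out
  TTF...
  TF....
  TT....
  TF...F
  TTF.F.

TTF...
TF....
TT....
TF...F
TTF.F.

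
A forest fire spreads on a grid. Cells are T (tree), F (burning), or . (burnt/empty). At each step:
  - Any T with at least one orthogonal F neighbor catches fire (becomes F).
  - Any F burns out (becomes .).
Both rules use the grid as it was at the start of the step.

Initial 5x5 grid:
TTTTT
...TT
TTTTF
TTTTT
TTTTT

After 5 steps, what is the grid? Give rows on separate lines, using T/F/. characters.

Step 1: 3 trees catch fire, 1 burn out
  TTTTT
  ...TF
  TTTF.
  TTTTF
  TTTTT
Step 2: 5 trees catch fire, 3 burn out
  TTTTF
  ...F.
  TTF..
  TTTF.
  TTTTF
Step 3: 4 trees catch fire, 5 burn out
  TTTF.
  .....
  TF...
  TTF..
  TTTF.
Step 4: 4 trees catch fire, 4 burn out
  TTF..
  .....
  F....
  TF...
  TTF..
Step 5: 3 trees catch fire, 4 burn out
  TF...
  .....
  .....
  F....
  TF...

TF...
.....
.....
F....
TF...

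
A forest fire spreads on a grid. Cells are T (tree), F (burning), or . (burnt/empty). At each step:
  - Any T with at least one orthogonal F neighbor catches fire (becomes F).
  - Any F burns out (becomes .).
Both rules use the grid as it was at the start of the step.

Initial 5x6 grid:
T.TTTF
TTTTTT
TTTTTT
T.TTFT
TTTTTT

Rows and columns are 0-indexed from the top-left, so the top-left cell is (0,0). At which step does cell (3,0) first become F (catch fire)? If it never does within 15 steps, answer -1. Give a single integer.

Step 1: cell (3,0)='T' (+6 fires, +2 burnt)
Step 2: cell (3,0)='T' (+7 fires, +6 burnt)
Step 3: cell (3,0)='T' (+4 fires, +7 burnt)
Step 4: cell (3,0)='T' (+3 fires, +4 burnt)
Step 5: cell (3,0)='T' (+3 fires, +3 burnt)
Step 6: cell (3,0)='F' (+2 fires, +3 burnt)
  -> target ignites at step 6
Step 7: cell (3,0)='.' (+1 fires, +2 burnt)
Step 8: cell (3,0)='.' (+0 fires, +1 burnt)
  fire out at step 8

6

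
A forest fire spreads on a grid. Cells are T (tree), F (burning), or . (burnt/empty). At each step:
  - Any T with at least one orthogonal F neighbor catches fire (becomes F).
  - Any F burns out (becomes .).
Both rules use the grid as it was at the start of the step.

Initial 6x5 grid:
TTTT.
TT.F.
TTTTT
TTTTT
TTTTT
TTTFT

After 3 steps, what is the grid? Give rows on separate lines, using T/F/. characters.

Step 1: 5 trees catch fire, 2 burn out
  TTTF.
  TT...
  TTTFT
  TTTTT
  TTTFT
  TTF.F
Step 2: 7 trees catch fire, 5 burn out
  TTF..
  TT...
  TTF.F
  TTTFT
  TTF.F
  TF...
Step 3: 6 trees catch fire, 7 burn out
  TF...
  TT...
  TF...
  TTF.F
  TF...
  F....

TF...
TT...
TF...
TTF.F
TF...
F....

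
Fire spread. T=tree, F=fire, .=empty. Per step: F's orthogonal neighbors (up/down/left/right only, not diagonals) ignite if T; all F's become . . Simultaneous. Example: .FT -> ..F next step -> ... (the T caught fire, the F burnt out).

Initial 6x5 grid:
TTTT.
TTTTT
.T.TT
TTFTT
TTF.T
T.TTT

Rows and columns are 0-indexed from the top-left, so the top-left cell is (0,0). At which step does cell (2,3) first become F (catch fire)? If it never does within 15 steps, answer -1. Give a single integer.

Step 1: cell (2,3)='T' (+4 fires, +2 burnt)
Step 2: cell (2,3)='F' (+6 fires, +4 burnt)
  -> target ignites at step 2
Step 3: cell (2,3)='.' (+6 fires, +6 burnt)
Step 4: cell (2,3)='.' (+5 fires, +6 burnt)
Step 5: cell (2,3)='.' (+2 fires, +5 burnt)
Step 6: cell (2,3)='.' (+0 fires, +2 burnt)
  fire out at step 6

2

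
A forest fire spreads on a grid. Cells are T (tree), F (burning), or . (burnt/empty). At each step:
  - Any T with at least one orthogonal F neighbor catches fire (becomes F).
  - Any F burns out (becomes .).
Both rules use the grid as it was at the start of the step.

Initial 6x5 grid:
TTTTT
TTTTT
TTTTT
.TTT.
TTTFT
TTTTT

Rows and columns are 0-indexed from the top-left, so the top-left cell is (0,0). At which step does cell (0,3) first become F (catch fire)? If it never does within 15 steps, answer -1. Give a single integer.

Step 1: cell (0,3)='T' (+4 fires, +1 burnt)
Step 2: cell (0,3)='T' (+5 fires, +4 burnt)
Step 3: cell (0,3)='T' (+6 fires, +5 burnt)
Step 4: cell (0,3)='F' (+5 fires, +6 burnt)
  -> target ignites at step 4
Step 5: cell (0,3)='.' (+4 fires, +5 burnt)
Step 6: cell (0,3)='.' (+2 fires, +4 burnt)
Step 7: cell (0,3)='.' (+1 fires, +2 burnt)
Step 8: cell (0,3)='.' (+0 fires, +1 burnt)
  fire out at step 8

4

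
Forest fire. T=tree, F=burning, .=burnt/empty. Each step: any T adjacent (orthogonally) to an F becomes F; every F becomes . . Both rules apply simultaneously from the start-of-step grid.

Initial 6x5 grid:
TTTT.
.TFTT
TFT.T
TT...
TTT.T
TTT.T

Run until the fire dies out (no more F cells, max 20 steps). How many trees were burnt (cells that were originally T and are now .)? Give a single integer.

Answer: 18

Derivation:
Step 1: +6 fires, +2 burnt (F count now 6)
Step 2: +5 fires, +6 burnt (F count now 5)
Step 3: +5 fires, +5 burnt (F count now 5)
Step 4: +2 fires, +5 burnt (F count now 2)
Step 5: +0 fires, +2 burnt (F count now 0)
Fire out after step 5
Initially T: 20, now '.': 28
Total burnt (originally-T cells now '.'): 18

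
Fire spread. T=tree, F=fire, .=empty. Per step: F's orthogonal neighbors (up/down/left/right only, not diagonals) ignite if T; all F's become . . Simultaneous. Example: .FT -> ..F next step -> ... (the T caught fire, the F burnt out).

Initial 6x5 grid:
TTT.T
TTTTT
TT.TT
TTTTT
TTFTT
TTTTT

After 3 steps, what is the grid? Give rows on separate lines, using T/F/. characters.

Step 1: 4 trees catch fire, 1 burn out
  TTT.T
  TTTTT
  TT.TT
  TTFTT
  TF.FT
  TTFTT
Step 2: 6 trees catch fire, 4 burn out
  TTT.T
  TTTTT
  TT.TT
  TF.FT
  F...F
  TF.FT
Step 3: 6 trees catch fire, 6 burn out
  TTT.T
  TTTTT
  TF.FT
  F...F
  .....
  F...F

TTT.T
TTTTT
TF.FT
F...F
.....
F...F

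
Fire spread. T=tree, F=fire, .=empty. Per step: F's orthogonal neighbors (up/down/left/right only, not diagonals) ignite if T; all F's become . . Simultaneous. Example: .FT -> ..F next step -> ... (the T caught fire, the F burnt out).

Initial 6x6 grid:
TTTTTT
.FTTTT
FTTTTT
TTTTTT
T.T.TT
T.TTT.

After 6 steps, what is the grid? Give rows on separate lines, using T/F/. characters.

Step 1: 4 trees catch fire, 2 burn out
  TFTTTT
  ..FTTT
  .FTTTT
  FTTTTT
  T.T.TT
  T.TTT.
Step 2: 6 trees catch fire, 4 burn out
  F.FTTT
  ...FTT
  ..FTTT
  .FTTTT
  F.T.TT
  T.TTT.
Step 3: 5 trees catch fire, 6 burn out
  ...FTT
  ....FT
  ...FTT
  ..FTTT
  ..T.TT
  F.TTT.
Step 4: 5 trees catch fire, 5 burn out
  ....FT
  .....F
  ....FT
  ...FTT
  ..F.TT
  ..TTT.
Step 5: 4 trees catch fire, 5 burn out
  .....F
  ......
  .....F
  ....FT
  ....TT
  ..FTT.
Step 6: 3 trees catch fire, 4 burn out
  ......
  ......
  ......
  .....F
  ....FT
  ...FT.

......
......
......
.....F
....FT
...FT.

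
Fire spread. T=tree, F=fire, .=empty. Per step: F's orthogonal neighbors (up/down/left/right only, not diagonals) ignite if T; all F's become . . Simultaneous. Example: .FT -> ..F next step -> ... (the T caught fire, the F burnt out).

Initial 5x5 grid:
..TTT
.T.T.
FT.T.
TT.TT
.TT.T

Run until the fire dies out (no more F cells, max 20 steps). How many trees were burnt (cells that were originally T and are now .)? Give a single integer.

Step 1: +2 fires, +1 burnt (F count now 2)
Step 2: +2 fires, +2 burnt (F count now 2)
Step 3: +1 fires, +2 burnt (F count now 1)
Step 4: +1 fires, +1 burnt (F count now 1)
Step 5: +0 fires, +1 burnt (F count now 0)
Fire out after step 5
Initially T: 14, now '.': 17
Total burnt (originally-T cells now '.'): 6

Answer: 6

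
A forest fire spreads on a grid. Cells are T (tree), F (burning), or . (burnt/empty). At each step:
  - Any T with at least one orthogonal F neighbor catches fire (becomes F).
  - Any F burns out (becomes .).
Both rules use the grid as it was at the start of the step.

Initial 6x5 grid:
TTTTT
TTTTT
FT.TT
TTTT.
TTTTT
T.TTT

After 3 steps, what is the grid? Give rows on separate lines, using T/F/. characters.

Step 1: 3 trees catch fire, 1 burn out
  TTTTT
  FTTTT
  .F.TT
  FTTT.
  TTTTT
  T.TTT
Step 2: 4 trees catch fire, 3 burn out
  FTTTT
  .FTTT
  ...TT
  .FTT.
  FTTTT
  T.TTT
Step 3: 5 trees catch fire, 4 burn out
  .FTTT
  ..FTT
  ...TT
  ..FT.
  .FTTT
  F.TTT

.FTTT
..FTT
...TT
..FT.
.FTTT
F.TTT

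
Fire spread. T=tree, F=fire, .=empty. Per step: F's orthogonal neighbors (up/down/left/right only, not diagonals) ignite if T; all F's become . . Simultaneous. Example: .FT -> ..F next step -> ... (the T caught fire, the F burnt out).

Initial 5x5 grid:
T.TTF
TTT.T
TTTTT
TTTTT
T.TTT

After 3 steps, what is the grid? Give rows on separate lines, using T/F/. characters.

Step 1: 2 trees catch fire, 1 burn out
  T.TF.
  TTT.F
  TTTTT
  TTTTT
  T.TTT
Step 2: 2 trees catch fire, 2 burn out
  T.F..
  TTT..
  TTTTF
  TTTTT
  T.TTT
Step 3: 3 trees catch fire, 2 burn out
  T....
  TTF..
  TTTF.
  TTTTF
  T.TTT

T....
TTF..
TTTF.
TTTTF
T.TTT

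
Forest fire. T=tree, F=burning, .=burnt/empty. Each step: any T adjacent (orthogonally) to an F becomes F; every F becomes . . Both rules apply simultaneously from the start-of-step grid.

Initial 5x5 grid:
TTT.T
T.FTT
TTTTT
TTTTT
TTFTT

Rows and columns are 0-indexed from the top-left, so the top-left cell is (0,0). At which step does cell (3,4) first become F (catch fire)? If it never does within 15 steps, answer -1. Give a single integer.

Step 1: cell (3,4)='T' (+6 fires, +2 burnt)
Step 2: cell (3,4)='T' (+8 fires, +6 burnt)
Step 3: cell (3,4)='F' (+6 fires, +8 burnt)
  -> target ignites at step 3
Step 4: cell (3,4)='.' (+1 fires, +6 burnt)
Step 5: cell (3,4)='.' (+0 fires, +1 burnt)
  fire out at step 5

3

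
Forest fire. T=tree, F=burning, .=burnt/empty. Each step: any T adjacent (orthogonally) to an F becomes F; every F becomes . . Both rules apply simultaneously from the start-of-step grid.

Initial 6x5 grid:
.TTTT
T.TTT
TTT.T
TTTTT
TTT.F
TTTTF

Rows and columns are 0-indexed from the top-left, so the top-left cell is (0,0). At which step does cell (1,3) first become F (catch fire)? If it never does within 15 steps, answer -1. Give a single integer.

Step 1: cell (1,3)='T' (+2 fires, +2 burnt)
Step 2: cell (1,3)='T' (+3 fires, +2 burnt)
Step 3: cell (1,3)='T' (+4 fires, +3 burnt)
Step 4: cell (1,3)='F' (+6 fires, +4 burnt)
  -> target ignites at step 4
Step 5: cell (1,3)='.' (+5 fires, +6 burnt)
Step 6: cell (1,3)='.' (+2 fires, +5 burnt)
Step 7: cell (1,3)='.' (+2 fires, +2 burnt)
Step 8: cell (1,3)='.' (+0 fires, +2 burnt)
  fire out at step 8

4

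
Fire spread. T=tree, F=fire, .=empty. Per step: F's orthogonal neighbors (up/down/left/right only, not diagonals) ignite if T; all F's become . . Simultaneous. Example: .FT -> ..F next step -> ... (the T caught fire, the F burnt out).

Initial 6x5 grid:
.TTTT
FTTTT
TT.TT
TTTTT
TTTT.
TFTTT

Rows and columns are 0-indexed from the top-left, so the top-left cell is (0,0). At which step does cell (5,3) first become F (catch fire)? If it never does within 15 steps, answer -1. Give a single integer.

Step 1: cell (5,3)='T' (+5 fires, +2 burnt)
Step 2: cell (5,3)='F' (+8 fires, +5 burnt)
  -> target ignites at step 2
Step 3: cell (5,3)='.' (+5 fires, +8 burnt)
Step 4: cell (5,3)='.' (+4 fires, +5 burnt)
Step 5: cell (5,3)='.' (+3 fires, +4 burnt)
Step 6: cell (5,3)='.' (+0 fires, +3 burnt)
  fire out at step 6

2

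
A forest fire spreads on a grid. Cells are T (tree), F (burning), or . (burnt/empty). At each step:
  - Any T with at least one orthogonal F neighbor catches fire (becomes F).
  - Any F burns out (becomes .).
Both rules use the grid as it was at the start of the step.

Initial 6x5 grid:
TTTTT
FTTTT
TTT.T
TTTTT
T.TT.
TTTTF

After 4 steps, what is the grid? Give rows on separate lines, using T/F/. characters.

Step 1: 4 trees catch fire, 2 burn out
  FTTTT
  .FTTT
  FTT.T
  TTTTT
  T.TT.
  TTTF.
Step 2: 6 trees catch fire, 4 burn out
  .FTTT
  ..FTT
  .FT.T
  FTTTT
  T.TF.
  TTF..
Step 3: 8 trees catch fire, 6 burn out
  ..FTT
  ...FT
  ..F.T
  .FTFT
  F.F..
  TF...
Step 4: 5 trees catch fire, 8 burn out
  ...FT
  ....F
  ....T
  ..F.F
  .....
  F....

...FT
....F
....T
..F.F
.....
F....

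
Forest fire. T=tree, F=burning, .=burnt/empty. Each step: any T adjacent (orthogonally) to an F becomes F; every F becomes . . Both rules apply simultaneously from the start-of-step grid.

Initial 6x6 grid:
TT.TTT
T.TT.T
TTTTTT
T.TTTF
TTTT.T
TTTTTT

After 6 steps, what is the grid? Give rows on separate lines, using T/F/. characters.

Step 1: 3 trees catch fire, 1 burn out
  TT.TTT
  T.TT.T
  TTTTTF
  T.TTF.
  TTTT.F
  TTTTTT
Step 2: 4 trees catch fire, 3 burn out
  TT.TTT
  T.TT.F
  TTTTF.
  T.TF..
  TTTT..
  TTTTTF
Step 3: 5 trees catch fire, 4 burn out
  TT.TTF
  T.TT..
  TTTF..
  T.F...
  TTTF..
  TTTTF.
Step 4: 5 trees catch fire, 5 burn out
  TT.TF.
  T.TF..
  TTF...
  T.....
  TTF...
  TTTF..
Step 5: 5 trees catch fire, 5 burn out
  TT.F..
  T.F...
  TF....
  T.....
  TF....
  TTF...
Step 6: 3 trees catch fire, 5 burn out
  TT....
  T.....
  F.....
  T.....
  F.....
  TF....

TT....
T.....
F.....
T.....
F.....
TF....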